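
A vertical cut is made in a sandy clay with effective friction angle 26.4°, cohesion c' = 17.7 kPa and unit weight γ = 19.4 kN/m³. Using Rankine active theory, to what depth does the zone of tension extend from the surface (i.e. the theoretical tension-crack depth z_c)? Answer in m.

K_a = tan²(45° − 26.4°/2) = 0.3844; √K_a = 0.6200.
The active pressure is zero where K_a γ z = 2c√K_a, so z_c = 2c/(γ√K_a) = 2×17.7/(19.4×0.6200) = 2.943 m.

2.94 m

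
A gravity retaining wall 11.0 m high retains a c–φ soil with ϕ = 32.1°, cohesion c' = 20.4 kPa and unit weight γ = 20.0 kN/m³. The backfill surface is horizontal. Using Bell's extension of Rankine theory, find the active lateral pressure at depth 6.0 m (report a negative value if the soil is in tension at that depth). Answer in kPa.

14.2 kPa

K_a = (1 − sin φ)/(1 + sin φ) = 0.3060.
σ_a = K_a γ z − 2c√K_a = 0.3060×20.0×6.0 − 2×20.4×0.5532 = 14.15 kPa.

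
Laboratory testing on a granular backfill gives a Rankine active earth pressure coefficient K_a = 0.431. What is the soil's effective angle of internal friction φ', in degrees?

K_a = tan²(45° − φ/2) ⇒ 45° − φ/2 = arctan(√0.431) = 33.29°.
φ = 2(45° − 33.29°) = 23.43°.

23.4°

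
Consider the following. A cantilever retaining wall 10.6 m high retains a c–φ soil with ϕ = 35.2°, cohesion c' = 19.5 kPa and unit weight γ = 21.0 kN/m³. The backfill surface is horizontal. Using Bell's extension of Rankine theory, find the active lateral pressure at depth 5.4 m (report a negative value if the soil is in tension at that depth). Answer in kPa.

K_a = (1 − sin φ)/(1 + sin φ) = 0.2687.
σ_a = K_a γ z − 2c√K_a = 0.2687×21.0×5.4 − 2×19.5×0.5184 = 10.25 kPa.

10.3 kPa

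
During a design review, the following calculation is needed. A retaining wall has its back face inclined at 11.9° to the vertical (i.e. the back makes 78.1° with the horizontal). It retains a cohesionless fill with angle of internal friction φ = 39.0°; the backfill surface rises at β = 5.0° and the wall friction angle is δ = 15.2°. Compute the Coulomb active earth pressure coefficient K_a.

K_a = sin²(α+φ) / [sin²α · sin(α−δ) · (1 + √{sin(φ+δ)sin(φ−β) / (sin(α−δ)sin(α+β))})²].
With α = 78.1°, φ = 39.0°, δ = 15.2°, β = 5.0°: K_a = 0.3156.

0.316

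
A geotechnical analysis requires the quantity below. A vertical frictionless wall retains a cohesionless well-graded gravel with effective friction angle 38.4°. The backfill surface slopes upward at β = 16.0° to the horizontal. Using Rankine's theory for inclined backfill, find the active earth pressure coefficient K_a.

K_a = cos β · (cos β − √(cos²β − cos²φ)) / (cos β + √(cos²β − cos²φ)).
cos β = 0.9613, cos φ = 0.7837, √(cos²β − cos²φ) = 0.5566.
K_a = 0.9613 × (0.9613 − 0.5566)/(0.9613 + 0.5566) = 0.2562.

0.256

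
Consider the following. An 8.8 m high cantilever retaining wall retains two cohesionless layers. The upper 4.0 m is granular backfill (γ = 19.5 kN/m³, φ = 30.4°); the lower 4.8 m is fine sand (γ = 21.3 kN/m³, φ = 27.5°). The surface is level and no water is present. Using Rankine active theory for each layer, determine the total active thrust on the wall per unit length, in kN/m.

279 kN/m

K_a1 = tan²(45°−30.4°/2) = 0.3280; K_a2 = tan²(45°−27.5°/2) = 0.3682.
Layer 1: σ at base = K_a1 γ₁ h₁ = 25.58 kPa; P₁ = ½×25.58×4.0 = 51.17.
Layer 2: σ_v at top = γ₁h₁ = 78.00; σ_h top = K_a2×78.00 = 28.72; σ_h base = K_a2×(78.00+21.3×4.8) = 66.37.
P₂ = ½(28.72+66.37)×4.8 = 228.2. Total P_a = 51.17+228.2 = 279.4 kN/m.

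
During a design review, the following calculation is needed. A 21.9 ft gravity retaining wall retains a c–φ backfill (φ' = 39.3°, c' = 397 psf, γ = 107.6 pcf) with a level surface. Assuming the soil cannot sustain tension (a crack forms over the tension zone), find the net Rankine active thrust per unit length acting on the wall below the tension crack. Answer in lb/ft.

K_a = 0.2245; √K_a = 0.4738.
Tension-crack depth z_c = 2c/(γ√K_a) = 2×397/(107.6×0.4738) = 15.58 ft.
σ_a at base = K_a γ H − 2c√K_a = 0.2245×107.6×21.9 − 2×397×0.4738 = 152.7 psf.
P_a = ½ × 152.7 × (H − z_c) = 0.5×152.7×6.324 = 483.0 lb/ft.

483 lb/ft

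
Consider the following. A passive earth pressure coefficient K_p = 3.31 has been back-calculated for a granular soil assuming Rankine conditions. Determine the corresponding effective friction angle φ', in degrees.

32.4°

K_p = (1+sin φ)/(1−sin φ) ⇒ sin φ = (K_p − 1)/(K_p + 1) = 0.5360.
φ = arcsin(0.5360) = 32.41°.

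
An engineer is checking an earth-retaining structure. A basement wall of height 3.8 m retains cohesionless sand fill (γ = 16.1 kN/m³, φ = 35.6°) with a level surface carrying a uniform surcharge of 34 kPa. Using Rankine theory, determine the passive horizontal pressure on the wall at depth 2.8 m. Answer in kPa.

K_p = (1 + sin φ)/(1 − sin φ) = 3.786.
σ_v = γz + q = 16.1 × 2.8 + 34 = 79.08 kPa.
σ_h = K_p σ_v = 3.786 × 79.08 = 299.4 kPa.

299 kPa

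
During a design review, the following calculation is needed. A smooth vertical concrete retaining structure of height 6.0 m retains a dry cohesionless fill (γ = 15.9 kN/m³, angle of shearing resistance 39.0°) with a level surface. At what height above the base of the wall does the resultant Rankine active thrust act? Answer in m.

K_a = 0.2275.
The pressure distribution is triangular, so the resultant acts at H/3 above the base = 6.0/3 = 2.000 m.

2.00 m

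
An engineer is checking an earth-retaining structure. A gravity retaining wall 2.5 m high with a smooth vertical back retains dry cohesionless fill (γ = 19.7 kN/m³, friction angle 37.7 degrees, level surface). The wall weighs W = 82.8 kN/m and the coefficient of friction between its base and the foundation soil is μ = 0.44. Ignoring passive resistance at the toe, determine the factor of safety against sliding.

K_a = tan²(45° − 37.7°/2) = 0.2411.
P_a = ½K_aγH² = 0.5×0.2411×19.7×2.5² = 14.84 kN/m, acting at H/3 = 0.8333 m above the base.
FS_sliding = μW / P_a = 0.44×82.8 / 14.84 = 2.455.

2.45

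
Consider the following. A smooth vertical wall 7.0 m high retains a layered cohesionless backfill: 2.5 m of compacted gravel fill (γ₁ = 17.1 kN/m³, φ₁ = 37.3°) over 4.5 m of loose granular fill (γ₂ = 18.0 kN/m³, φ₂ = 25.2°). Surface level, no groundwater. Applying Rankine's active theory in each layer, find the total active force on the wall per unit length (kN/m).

K_a1 = tan²(45°−37.3°/2) = 0.2453; K_a2 = tan²(45°−25.2°/2) = 0.4027.
Layer 1: σ at base = K_a1 γ₁ h₁ = 10.49 kPa; P₁ = ½×10.49×2.5 = 13.11.
Layer 2: σ_v at top = γ₁h₁ = 42.75; σ_h top = K_a2×42.75 = 17.22; σ_h base = K_a2×(42.75+18.0×4.5) = 49.84.
P₂ = ½(17.22+49.84)×4.5 = 150.9. Total P_a = 13.11+150.9 = 164.0 kN/m.

164 kN/m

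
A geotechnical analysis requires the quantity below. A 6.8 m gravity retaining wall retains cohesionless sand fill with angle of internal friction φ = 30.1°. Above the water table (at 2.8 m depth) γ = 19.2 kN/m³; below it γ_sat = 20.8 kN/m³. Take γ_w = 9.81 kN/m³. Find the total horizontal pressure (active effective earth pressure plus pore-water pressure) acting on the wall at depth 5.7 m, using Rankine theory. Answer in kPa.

56.9 kPa

K_a = (1 − sin φ)/(1 + sin φ) = 0.3320.
γ' = 20.8 − 9.81 = 10.99 kN/m³.
Effective vertical stress at 5.7 m: σ'_v = 19.2×2.8 + 10.99×2.90 = 85.63 kPa.
σ'_h = K_a σ'_v = 0.3320 × 85.63 = 28.43 kPa; u = γ_w × 2.90 = 28.45 kPa.
Total σ_h = 28.43 + 28.45 = 56.88 kPa.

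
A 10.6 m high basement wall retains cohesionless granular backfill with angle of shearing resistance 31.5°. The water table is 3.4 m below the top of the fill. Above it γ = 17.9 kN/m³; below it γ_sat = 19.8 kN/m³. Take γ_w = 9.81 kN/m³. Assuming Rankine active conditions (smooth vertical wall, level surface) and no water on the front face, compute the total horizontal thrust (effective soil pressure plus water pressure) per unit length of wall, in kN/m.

K_a = tan²(45° − φ/2) = 0.3136.
γ' = 19.8 − 9.81 = 9.990 kN/m³. Depth below WT = 7.2 m.
σ'_h at WT = K_a γ d_w = 19.09 kPa; at base = 19.09 + K_a γ' × 7.2 = 41.65 kPa.
P₁ (0–3.4 m) = ½×19.09×3.4 = 32.45. P₂ (3.4–10.6 m) = ½(19.09+41.65)×7.2 = 218.6.
P_w = ½ γ_w h₂² = 0.5×9.81×7.2² = 254.3. Total = 32.45+218.6+254.3 = 505.4 kN/m.

505 kN/m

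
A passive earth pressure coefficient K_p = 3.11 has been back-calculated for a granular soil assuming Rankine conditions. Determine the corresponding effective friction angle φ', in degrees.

K_p = (1+sin φ)/(1−sin φ) ⇒ sin φ = (K_p − 1)/(K_p + 1) = 0.5134.
φ = arcsin(0.5134) = 30.89°.

30.9°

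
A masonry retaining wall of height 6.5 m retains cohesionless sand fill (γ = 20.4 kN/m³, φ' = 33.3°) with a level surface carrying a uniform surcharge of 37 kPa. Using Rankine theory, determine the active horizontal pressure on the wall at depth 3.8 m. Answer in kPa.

K_a = (1 − sin φ)/(1 + sin φ) = 0.2911.
σ_v = γz + q = 20.4 × 3.8 + 37 = 114.5 kPa.
σ_h = K_a σ_v = 0.2911 × 114.5 = 33.34 kPa.

33.3 kPa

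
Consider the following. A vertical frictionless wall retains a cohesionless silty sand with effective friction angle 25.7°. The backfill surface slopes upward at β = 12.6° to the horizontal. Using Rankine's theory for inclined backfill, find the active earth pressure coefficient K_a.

0.434

K_a = cos β · (cos β − √(cos²β − cos²φ)) / (cos β + √(cos²β − cos²φ)).
cos β = 0.9759, cos φ = 0.9011, √(cos²β − cos²φ) = 0.3748.
K_a = 0.9759 × (0.9759 − 0.3748)/(0.9759 + 0.3748) = 0.4343.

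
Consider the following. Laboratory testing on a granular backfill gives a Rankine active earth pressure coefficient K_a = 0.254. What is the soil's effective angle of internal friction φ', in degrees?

K_a = tan²(45° − φ/2) ⇒ 45° − φ/2 = arctan(√0.254) = 26.75°.
φ = 2(45° − 26.75°) = 36.51°.

36.5°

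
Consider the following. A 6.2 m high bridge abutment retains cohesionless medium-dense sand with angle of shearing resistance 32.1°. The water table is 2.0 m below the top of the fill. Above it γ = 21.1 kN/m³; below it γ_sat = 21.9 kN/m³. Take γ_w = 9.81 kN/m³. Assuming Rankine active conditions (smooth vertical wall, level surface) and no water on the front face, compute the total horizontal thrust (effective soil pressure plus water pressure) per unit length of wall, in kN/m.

186 kN/m

K_a = tan²(45° − φ/2) = 0.3060.
γ' = 21.9 − 9.81 = 12.09 kN/m³. Depth below WT = 4.2 m.
σ'_h at WT = K_a γ d_w = 12.91 kPa; at base = 12.91 + K_a γ' × 4.2 = 28.45 kPa.
P₁ (0–2.0 m) = ½×12.91×2.0 = 12.91. P₂ (2.0–6.2 m) = ½(12.91+28.45)×4.2 = 86.86.
P_w = ½ γ_w h₂² = 0.5×9.81×4.2² = 86.52. Total = 12.91+86.86+86.52 = 186.3 kN/m.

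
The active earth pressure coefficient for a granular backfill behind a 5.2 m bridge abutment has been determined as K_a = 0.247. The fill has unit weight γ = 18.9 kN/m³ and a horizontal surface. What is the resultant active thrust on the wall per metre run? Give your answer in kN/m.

P = ½ K_a γ H² = 0.5 × 0.247 × 18.9 × 5.2² = 63.12 kN/m.

63.1 kN/m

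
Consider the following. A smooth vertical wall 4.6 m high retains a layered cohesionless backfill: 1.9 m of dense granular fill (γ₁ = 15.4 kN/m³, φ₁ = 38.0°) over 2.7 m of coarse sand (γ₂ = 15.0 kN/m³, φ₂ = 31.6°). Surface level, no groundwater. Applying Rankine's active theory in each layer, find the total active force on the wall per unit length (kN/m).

48.4 kN/m

K_a1 = tan²(45°−38.0°/2) = 0.2379; K_a2 = tan²(45°−31.6°/2) = 0.3123.
Layer 1: σ at base = K_a1 γ₁ h₁ = 6.960 kPa; P₁ = ½×6.960×1.9 = 6.612.
Layer 2: σ_v at top = γ₁h₁ = 29.26; σ_h top = K_a2×29.26 = 9.139; σ_h base = K_a2×(29.26+15.0×2.7) = 21.79.
P₂ = ½(9.139+21.79)×2.7 = 41.75. Total P_a = 6.612+41.75 = 48.37 kN/m.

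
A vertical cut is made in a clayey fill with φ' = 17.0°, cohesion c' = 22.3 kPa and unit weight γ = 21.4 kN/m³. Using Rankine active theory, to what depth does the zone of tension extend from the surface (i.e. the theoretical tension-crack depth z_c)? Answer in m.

2.82 m

K_a = tan²(45° − 17.0°/2) = 0.5475; √K_a = 0.7400.
The active pressure is zero where K_a γ z = 2c√K_a, so z_c = 2c/(γ√K_a) = 2×22.3/(21.4×0.7400) = 2.817 m.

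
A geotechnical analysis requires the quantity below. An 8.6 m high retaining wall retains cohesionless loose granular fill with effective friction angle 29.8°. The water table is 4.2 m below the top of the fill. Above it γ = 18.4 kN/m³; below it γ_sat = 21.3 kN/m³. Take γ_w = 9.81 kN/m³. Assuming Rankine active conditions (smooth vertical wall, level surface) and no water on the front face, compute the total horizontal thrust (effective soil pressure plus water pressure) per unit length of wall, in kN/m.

K_a = tan²(45° − φ/2) = 0.3360.
γ' = 21.3 − 9.81 = 11.49 kN/m³. Depth below WT = 4.4 m.
σ'_h at WT = K_a γ d_w = 25.97 kPa; at base = 25.97 + K_a γ' × 4.4 = 42.96 kPa.
P₁ (0–4.2 m) = ½×25.97×4.2 = 54.53. P₂ (4.2–8.6 m) = ½(25.97+42.96)×4.4 = 151.6.
P_w = ½ γ_w h₂² = 0.5×9.81×4.4² = 94.96. Total = 54.53+151.6+94.96 = 301.1 kN/m.

301 kN/m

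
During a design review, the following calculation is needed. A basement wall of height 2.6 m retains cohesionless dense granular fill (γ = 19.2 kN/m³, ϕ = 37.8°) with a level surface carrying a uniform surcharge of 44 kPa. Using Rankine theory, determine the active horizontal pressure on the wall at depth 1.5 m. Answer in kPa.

K_a = (1 − sin φ)/(1 + sin φ) = 0.2400.
σ_v = γz + q = 19.2 × 1.5 + 44 = 72.80 kPa.
σ_h = K_a σ_v = 0.2400 × 72.80 = 17.47 kPa.

17.5 kPa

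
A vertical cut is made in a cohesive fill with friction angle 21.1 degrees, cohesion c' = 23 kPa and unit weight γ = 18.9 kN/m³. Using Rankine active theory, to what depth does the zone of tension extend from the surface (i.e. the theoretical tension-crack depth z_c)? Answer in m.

3.55 m

K_a = tan²(45° − 21.1°/2) = 0.4706; √K_a = 0.6860.
The active pressure is zero where K_a γ z = 2c√K_a, so z_c = 2c/(γ√K_a) = 2×23/(18.9×0.6860) = 3.548 m.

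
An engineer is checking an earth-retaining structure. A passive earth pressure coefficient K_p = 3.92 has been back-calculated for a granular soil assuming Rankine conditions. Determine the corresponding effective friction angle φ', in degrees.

K_p = (1+sin φ)/(1−sin φ) ⇒ sin φ = (K_p − 1)/(K_p + 1) = 0.5935.
φ = arcsin(0.5935) = 36.41°.

36.4°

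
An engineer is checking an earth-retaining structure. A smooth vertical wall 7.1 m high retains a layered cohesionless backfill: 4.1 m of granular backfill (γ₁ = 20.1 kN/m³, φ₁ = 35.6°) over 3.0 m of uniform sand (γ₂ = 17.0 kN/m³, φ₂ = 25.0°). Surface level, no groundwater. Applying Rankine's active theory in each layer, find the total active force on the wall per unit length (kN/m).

176 kN/m

K_a1 = tan²(45°−35.6°/2) = 0.2641; K_a2 = tan²(45°−25.0°/2) = 0.4059.
Layer 1: σ at base = K_a1 γ₁ h₁ = 21.77 kPa; P₁ = ½×21.77×4.1 = 44.62.
Layer 2: σ_v at top = γ₁h₁ = 82.41; σ_h top = K_a2×82.41 = 33.45; σ_h base = K_a2×(82.41+17.0×3.0) = 54.15.
P₂ = ½(33.45+54.15)×3.0 = 131.4. Total P_a = 44.62+131.4 = 176.0 kN/m.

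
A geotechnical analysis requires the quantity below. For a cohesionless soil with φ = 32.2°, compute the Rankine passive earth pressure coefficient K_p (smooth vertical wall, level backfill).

3.28

K_p = (1 + sin φ)/(1 − sin φ) = tan²(45° + 32.2°/2) = 3.282.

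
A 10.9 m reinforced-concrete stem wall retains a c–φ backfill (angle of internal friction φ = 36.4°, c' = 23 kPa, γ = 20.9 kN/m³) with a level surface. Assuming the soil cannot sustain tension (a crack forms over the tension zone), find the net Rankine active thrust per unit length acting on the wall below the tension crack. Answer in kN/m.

K_a = 0.2552; √K_a = 0.5051.
Tension-crack depth z_c = 2c/(γ√K_a) = 2×23/(20.9×0.5051) = 4.357 m.
σ_a at base = K_a γ H − 2c√K_a = 0.2552×20.9×10.9 − 2×23×0.5051 = 34.89 kPa.
P_a = ½ × 34.89 × (H − z_c) = 0.5×34.89×6.543 = 114.1 kN/m.

114 kN/m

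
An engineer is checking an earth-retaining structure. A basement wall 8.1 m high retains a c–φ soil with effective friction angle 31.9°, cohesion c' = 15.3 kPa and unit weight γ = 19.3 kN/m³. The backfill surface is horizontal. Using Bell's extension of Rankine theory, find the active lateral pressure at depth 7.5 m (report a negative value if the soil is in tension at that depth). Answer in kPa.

K_a = (1 − sin φ)/(1 + sin φ) = 0.3085.
σ_a = K_a γ z − 2c√K_a = 0.3085×19.3×7.5 − 2×15.3×0.5555 = 27.66 kPa.

27.7 kPa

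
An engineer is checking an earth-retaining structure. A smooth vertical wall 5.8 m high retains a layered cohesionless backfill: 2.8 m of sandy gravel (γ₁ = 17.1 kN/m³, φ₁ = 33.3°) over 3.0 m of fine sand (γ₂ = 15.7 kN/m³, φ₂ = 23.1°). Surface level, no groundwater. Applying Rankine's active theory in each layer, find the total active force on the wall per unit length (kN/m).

113 kN/m

K_a1 = tan²(45°−33.3°/2) = 0.2911; K_a2 = tan²(45°−23.1°/2) = 0.4364.
Layer 1: σ at base = K_a1 γ₁ h₁ = 13.94 kPa; P₁ = ½×13.94×2.8 = 19.52.
Layer 2: σ_v at top = γ₁h₁ = 47.88; σ_h top = K_a2×47.88 = 20.90; σ_h base = K_a2×(47.88+15.7×3.0) = 41.45.
P₂ = ½(20.90+41.45)×3.0 = 93.52. Total P_a = 19.52+93.52 = 113.0 kN/m.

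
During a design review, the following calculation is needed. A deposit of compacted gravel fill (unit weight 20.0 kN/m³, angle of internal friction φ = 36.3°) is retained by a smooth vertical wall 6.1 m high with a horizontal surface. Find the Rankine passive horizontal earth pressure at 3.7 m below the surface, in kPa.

289 kPa

K_p = (1 + sin φ)/(1 − sin φ) = 3.902.
σ_h = K_p γ z = 3.902 × 20.0 × 3.7 = 288.8 kPa.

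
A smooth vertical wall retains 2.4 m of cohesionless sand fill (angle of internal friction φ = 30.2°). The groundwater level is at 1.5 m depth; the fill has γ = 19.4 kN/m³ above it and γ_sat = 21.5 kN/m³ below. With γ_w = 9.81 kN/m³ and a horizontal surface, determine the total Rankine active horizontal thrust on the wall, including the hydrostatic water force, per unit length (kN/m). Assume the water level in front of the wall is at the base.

K_a = tan²(45° − φ/2) = 0.3307.
γ' = 21.5 − 9.81 = 11.69 kN/m³. Depth below WT = 0.9 m.
σ'_h at WT = K_a γ d_w = 9.622 kPa; at base = 9.622 + K_a γ' × 0.9 = 13.10 kPa.
P₁ (0–1.5 m) = ½×9.622×1.5 = 7.217. P₂ (1.5–2.4 m) = ½(9.622+13.10)×0.9 = 10.23.
P_w = ½ γ_w h₂² = 0.5×9.81×0.9² = 3.973. Total = 7.217+10.23+3.973 = 21.41 kN/m.

21.4 kN/m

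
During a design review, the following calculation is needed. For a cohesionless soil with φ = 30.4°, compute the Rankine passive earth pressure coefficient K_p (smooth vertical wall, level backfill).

3.05

K_p = (1 + sin φ)/(1 − sin φ) = tan²(45° + 30.4°/2) = 3.049.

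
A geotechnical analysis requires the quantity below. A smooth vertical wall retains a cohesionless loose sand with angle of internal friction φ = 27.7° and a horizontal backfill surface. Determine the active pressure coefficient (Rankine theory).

K_a = (1 − sin φ)/(1 + sin φ) = (1 − sin 27.7°)/(1 + sin 27.7°) = 0.3653.

0.365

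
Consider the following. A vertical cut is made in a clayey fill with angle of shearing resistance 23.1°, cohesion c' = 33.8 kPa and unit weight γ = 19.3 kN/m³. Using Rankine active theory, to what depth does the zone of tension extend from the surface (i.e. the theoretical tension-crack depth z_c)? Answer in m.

K_a = tan²(45° − 23.1°/2) = 0.4364; √K_a = 0.6606.
The active pressure is zero where K_a γ z = 2c√K_a, so z_c = 2c/(γ√K_a) = 2×33.8/(19.3×0.6606) = 5.302 m.

5.30 m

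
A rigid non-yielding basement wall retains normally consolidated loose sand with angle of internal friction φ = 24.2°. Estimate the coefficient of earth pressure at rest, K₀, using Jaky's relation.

K₀ = 1 − sin φ' = 1 − sin 24.2° = 0.5901.

0.590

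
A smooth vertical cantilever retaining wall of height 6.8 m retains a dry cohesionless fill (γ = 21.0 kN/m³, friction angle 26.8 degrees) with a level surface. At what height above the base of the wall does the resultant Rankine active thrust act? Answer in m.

2.27 m

K_a = 0.3785.
The pressure distribution is triangular, so the resultant acts at H/3 above the base = 6.8/3 = 2.267 m.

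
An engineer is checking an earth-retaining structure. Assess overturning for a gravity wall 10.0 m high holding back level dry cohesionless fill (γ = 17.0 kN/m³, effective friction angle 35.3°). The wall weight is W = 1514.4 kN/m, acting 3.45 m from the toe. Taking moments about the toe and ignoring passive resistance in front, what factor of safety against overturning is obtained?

K_a = tan²(45° − 35.3°/2) = 0.2675.
P_a = ½K_aγH² = 0.5×0.2675×17.0×10.0² = 227.4 kN/m, acting at H/3 = 3.333 m above the base.
Overturning moment M_o = P_a × H/3 = 227.4 × 3.333 = 758.0.
Resisting moment M_r = W × 3.45 = 1514.4 × 3.45 = 5225.
FS_overturning = M_r/M_o = 5225/758.0 = 6.892.

6.89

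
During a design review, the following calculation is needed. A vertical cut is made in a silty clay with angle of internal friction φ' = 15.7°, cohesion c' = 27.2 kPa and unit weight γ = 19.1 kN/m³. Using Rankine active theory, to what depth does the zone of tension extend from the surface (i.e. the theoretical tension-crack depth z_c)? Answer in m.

K_a = tan²(45° − 15.7°/2) = 0.5741; √K_a = 0.7577.
The active pressure is zero where K_a γ z = 2c√K_a, so z_c = 2c/(γ√K_a) = 2×27.2/(19.1×0.7577) = 3.759 m.

3.76 m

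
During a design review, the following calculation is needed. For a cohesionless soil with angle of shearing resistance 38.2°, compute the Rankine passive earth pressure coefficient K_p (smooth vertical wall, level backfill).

K_p = (1 + sin φ)/(1 − sin φ) = tan²(45° + 38.2°/2) = 4.241.

4.24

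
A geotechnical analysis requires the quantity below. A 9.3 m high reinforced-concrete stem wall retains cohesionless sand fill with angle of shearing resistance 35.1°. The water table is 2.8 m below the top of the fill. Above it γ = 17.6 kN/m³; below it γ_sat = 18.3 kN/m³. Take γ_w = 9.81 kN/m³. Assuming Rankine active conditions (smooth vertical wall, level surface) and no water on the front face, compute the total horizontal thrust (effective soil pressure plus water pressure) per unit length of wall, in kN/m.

K_a = tan²(45° − φ/2) = 0.2698.
γ' = 18.3 − 9.81 = 8.490 kN/m³. Depth below WT = 6.5 m.
σ'_h at WT = K_a γ d_w = 13.30 kPa; at base = 13.30 + K_a γ' × 6.5 = 28.19 kPa.
P₁ (0–2.8 m) = ½×13.30×2.8 = 18.62. P₂ (2.8–9.3 m) = ½(13.30+28.19)×6.5 = 134.8.
P_w = ½ γ_w h₂² = 0.5×9.81×6.5² = 207.2. Total = 18.62+134.8+207.2 = 360.7 kN/m.

361 kN/m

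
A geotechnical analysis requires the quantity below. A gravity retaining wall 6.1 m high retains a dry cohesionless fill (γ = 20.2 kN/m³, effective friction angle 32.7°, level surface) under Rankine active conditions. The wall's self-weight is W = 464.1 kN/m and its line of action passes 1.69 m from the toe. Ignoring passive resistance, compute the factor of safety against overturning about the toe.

K_a = tan²(45° − 32.7°/2) = 0.2985.
P_a = ½K_aγH² = 0.5×0.2985×20.2×6.1² = 112.2 kN/m, acting at H/3 = 2.033 m above the base.
Overturning moment M_o = P_a × H/3 = 112.2 × 2.033 = 228.1.
Resisting moment M_r = W × 1.69 = 464.1 × 1.69 = 784.3.
FS_overturning = M_r/M_o = 784.3/228.1 = 3.438.

3.44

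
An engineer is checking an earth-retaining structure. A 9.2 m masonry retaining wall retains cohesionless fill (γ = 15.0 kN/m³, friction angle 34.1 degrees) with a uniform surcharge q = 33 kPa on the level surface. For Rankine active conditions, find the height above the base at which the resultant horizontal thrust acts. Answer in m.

3.56 m

K_a = 0.2815.
Triangular part P₁ = ½K_aγH² = 178.7 at H/3 = 3.067 m; rectangular part P₂ = K_a q H = 85.47 at H/2 = 4.600 m.
ȳ = (P₁·3.067 + P₂·4.600)/(P₁+P₂) = 3.563 m.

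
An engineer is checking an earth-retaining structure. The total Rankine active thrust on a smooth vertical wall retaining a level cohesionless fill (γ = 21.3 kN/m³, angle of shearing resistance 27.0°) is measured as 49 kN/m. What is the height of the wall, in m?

K_a = 0.3755. P_a = ½ K_a γ H² ⇒ H = √(2P_a/(K_a γ)).
H = √(2×49/(0.3755×21.3)) = 3.500 m.

3.50 m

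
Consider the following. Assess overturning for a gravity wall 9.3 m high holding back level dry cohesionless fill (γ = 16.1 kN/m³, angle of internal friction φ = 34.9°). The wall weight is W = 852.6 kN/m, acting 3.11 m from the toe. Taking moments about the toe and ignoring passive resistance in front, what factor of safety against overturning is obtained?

K_a = tan²(45° − 34.9°/2) = 0.2721.
P_a = ½K_aγH² = 0.5×0.2721×16.1×9.3² = 189.5 kN/m, acting at H/3 = 3.100 m above the base.
Overturning moment M_o = P_a × H/3 = 189.5 × 3.100 = 587.4.
Resisting moment M_r = W × 3.11 = 852.6 × 3.11 = 2652.
FS_overturning = M_r/M_o = 2652/587.4 = 4.514.

4.51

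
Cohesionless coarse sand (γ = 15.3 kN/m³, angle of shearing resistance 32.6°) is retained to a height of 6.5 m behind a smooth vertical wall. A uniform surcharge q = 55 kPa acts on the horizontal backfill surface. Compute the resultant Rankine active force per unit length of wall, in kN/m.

204 kN/m

K_a = tan²(45° − φ/2) = 0.2997.
Soil triangle: ½ K_a γ H² = 0.5×0.2997×15.3×6.5² = 96.88 kN/m.
Surcharge rectangle: K_a q H = 0.2997×55×6.5 = 107.2 kN/m.
Total = 96.88 + 107.2 = 204.0 kN/m.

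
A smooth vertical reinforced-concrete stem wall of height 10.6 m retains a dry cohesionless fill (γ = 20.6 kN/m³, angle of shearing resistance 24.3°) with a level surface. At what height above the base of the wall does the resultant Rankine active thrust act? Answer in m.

3.53 m

K_a = 0.4169.
The pressure distribution is triangular, so the resultant acts at H/3 above the base = 10.6/3 = 3.533 m.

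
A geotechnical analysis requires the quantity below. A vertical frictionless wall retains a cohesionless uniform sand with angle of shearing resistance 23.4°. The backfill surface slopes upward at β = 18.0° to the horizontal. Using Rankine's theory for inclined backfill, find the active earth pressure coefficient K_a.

0.556

K_a = cos β · (cos β − √(cos²β − cos²φ)) / (cos β + √(cos²β − cos²φ)).
cos β = 0.9511, cos φ = 0.9178, √(cos²β − cos²φ) = 0.2495.
K_a = 0.9511 × (0.9511 − 0.2495)/(0.9511 + 0.2495) = 0.5558.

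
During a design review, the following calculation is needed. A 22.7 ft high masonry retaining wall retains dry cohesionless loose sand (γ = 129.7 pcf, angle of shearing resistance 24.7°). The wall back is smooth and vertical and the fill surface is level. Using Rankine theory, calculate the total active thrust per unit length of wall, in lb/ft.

13700 lb/ft

K_a = tan²(45° − φ/2) = 0.4106.
P_a = ½ K_a γ H² = 0.5 × 0.4106 × 129.7 × 22.7² = 13720 lb/ft.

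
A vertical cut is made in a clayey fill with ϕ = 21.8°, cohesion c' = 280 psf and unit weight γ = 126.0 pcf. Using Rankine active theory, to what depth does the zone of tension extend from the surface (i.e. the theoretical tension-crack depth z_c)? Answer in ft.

6.56 ft

K_a = tan²(45° − 21.8°/2) = 0.4584; √K_a = 0.6771.
The active pressure is zero where K_a γ z = 2c√K_a, so z_c = 2c/(γ√K_a) = 2×280/(126.0×0.6771) = 6.564 ft.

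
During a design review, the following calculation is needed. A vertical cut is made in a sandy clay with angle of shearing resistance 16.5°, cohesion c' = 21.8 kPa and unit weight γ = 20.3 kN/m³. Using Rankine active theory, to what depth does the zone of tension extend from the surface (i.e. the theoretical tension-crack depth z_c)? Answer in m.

2.88 m

K_a = tan²(45° − 16.5°/2) = 0.5576; √K_a = 0.7467.
The active pressure is zero where K_a γ z = 2c√K_a, so z_c = 2c/(γ√K_a) = 2×21.8/(20.3×0.7467) = 2.876 m.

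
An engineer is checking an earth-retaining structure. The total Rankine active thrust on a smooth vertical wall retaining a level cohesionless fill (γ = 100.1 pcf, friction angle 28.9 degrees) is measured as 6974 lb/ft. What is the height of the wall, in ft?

20.0 ft

K_a = 0.3484. P_a = ½ K_a γ H² ⇒ H = √(2P_a/(K_a γ)).
H = √(2×6974/(0.3484×100.1)) = 20.00 ft.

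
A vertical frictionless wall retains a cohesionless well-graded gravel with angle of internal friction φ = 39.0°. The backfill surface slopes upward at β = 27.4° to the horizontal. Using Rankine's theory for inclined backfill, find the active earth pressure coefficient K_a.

K_a = cos β · (cos β − √(cos²β − cos²φ)) / (cos β + √(cos²β − cos²φ)).
cos β = 0.8878, cos φ = 0.7771, √(cos²β − cos²φ) = 0.4293.
K_a = 0.8878 × (0.8878 − 0.4293)/(0.8878 + 0.4293) = 0.3091.

0.309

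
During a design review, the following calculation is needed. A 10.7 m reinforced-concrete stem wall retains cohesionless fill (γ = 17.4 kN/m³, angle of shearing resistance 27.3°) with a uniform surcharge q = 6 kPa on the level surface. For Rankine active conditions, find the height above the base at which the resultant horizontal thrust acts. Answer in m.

K_a = 0.3711.
Triangular part P₁ = ½K_aγH² = 369.7 at H/3 = 3.567 m; rectangular part P₂ = K_a q H = 23.83 at H/2 = 5.350 m.
ȳ = (P₁·3.567 + P₂·5.350)/(P₁+P₂) = 3.675 m.

3.67 m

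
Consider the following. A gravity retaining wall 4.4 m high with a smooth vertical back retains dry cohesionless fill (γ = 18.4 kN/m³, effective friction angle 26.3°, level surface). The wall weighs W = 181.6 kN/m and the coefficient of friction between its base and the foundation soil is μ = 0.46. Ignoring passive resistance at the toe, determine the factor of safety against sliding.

K_a = tan²(45° − 26.3°/2) = 0.3859.
P_a = ½K_aγH² = 0.5×0.3859×18.4×4.4² = 68.74 kN/m, acting at H/3 = 1.467 m above the base.
FS_sliding = μW / P_a = 0.46×181.6 / 68.74 = 1.215.

1.22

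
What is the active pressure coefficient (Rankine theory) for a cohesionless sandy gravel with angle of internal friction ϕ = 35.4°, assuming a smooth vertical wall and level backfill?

0.266

K_a = tan²(45° − φ/2) = tan²(27.30°) = 0.2664.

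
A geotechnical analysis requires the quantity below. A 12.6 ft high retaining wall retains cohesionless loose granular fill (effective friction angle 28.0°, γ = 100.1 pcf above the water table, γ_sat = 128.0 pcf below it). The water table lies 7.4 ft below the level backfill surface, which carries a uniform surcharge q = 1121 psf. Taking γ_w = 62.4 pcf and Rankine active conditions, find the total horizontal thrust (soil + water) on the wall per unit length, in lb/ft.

K_a = tan²(45° − φ/2) = 0.3610.
γ' = 128.0 − 62.4 = 65.60 pcf. h₂ = H − d_w = 5.2 ft.
σ'_h: at surface K_a·q = 404.7; at WT K_a(q+γd_w) = 672.2; at base K_a(q+γd_w+γ'h₂) = 795.3 psf.
P₁ = ½(404.7+672.2)×7.4 = 3984; P₂ = ½(672.2+795.3)×5.2 = 3815; P_w = ½γ_w h₂² = 843.6.
Total = 3984+3815+843.6 = 8643 lb/ft.

8640 lb/ft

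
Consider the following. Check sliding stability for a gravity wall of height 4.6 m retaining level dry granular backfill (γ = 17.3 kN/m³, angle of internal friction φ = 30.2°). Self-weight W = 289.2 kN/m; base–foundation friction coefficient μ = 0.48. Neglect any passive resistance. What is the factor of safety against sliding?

2.29

K_a = tan²(45° − 30.2°/2) = 0.3307.
P_a = ½K_aγH² = 0.5×0.3307×17.3×4.6² = 60.52 kN/m, acting at H/3 = 1.533 m above the base.
FS_sliding = μW / P_a = 0.48×289.2 / 60.52 = 2.294.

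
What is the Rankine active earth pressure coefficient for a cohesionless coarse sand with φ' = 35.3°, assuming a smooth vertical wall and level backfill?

0.268

K_a = (1 − sin φ)/(1 + sin φ) = (1 − sin 35.3°)/(1 + sin 35.3°) = 0.2675.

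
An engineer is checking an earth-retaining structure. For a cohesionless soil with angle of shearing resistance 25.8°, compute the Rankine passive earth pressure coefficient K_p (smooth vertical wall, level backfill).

2.54

K_p = (1 + sin φ)/(1 − sin φ) = tan²(45° + 25.8°/2) = 2.541.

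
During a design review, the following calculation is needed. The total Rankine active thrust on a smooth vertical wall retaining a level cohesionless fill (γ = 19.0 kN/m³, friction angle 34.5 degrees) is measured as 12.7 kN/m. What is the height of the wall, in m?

K_a = 0.2768. P_a = ½ K_a γ H² ⇒ H = √(2P_a/(K_a γ)).
H = √(2×12.7/(0.2768×19.0)) = 2.198 m.

2.20 m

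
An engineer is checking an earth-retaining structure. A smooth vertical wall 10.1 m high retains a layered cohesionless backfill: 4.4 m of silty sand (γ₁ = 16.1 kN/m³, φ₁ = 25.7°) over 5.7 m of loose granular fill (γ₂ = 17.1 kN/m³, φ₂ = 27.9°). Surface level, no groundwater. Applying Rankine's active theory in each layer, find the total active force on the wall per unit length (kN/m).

309 kN/m

K_a1 = tan²(45°−25.7°/2) = 0.3950; K_a2 = tan²(45°−27.9°/2) = 0.3625.
Layer 1: σ at base = K_a1 γ₁ h₁ = 27.98 kPa; P₁ = ½×27.98×4.4 = 61.56.
Layer 2: σ_v at top = γ₁h₁ = 70.84; σ_h top = K_a2×70.84 = 25.68; σ_h base = K_a2×(70.84+17.1×5.7) = 61.01.
P₂ = ½(25.68+61.01)×5.7 = 247.0. Total P_a = 61.56+247.0 = 308.6 kN/m.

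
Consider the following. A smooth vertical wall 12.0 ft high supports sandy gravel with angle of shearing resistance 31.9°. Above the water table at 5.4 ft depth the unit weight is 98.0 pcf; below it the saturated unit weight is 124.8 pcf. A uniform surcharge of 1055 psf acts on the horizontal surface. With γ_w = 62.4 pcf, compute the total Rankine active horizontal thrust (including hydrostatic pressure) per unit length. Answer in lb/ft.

K_a = tan²(45° − φ/2) = 0.3085.
γ' = 124.8 − 62.4 = 62.40 pcf. h₂ = H − d_w = 6.6 ft.
σ'_h: at surface K_a·q = 325.5; at WT K_a(q+γd_w) = 488.8; at base K_a(q+γd_w+γ'h₂) = 615.8 psf.
P₁ = ½(325.5+488.8)×5.4 = 2199; P₂ = ½(488.8+615.8)×6.6 = 3645; P_w = ½γ_w h₂² = 1359.
Total = 2199+3645+1359 = 7203 lb/ft.

7200 lb/ft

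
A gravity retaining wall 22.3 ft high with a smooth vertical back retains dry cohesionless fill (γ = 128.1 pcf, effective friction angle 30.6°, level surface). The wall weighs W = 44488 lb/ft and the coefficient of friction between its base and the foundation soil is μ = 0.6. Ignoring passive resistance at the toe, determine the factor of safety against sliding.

K_a = tan²(45° − 30.6°/2) = 0.3253.
P_a = ½K_aγH² = 0.5×0.3253×128.1×22.3² = 10360 lb/ft, acting at H/3 = 7.433 ft above the base.
FS_sliding = μW / P_a = 0.6×44488 / 10360 = 2.576.

2.58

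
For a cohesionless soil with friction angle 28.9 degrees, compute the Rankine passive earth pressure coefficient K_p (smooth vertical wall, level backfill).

K_p = (1 + sin φ)/(1 − sin φ) = tan²(45° + 28.9°/2) = 2.871.

2.87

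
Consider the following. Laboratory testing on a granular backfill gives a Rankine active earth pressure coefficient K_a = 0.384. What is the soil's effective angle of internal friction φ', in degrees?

K_a = tan²(45° − φ/2) ⇒ 45° − φ/2 = arctan(√0.384) = 31.79°.
φ = 2(45° − 31.79°) = 26.43°.

26.4°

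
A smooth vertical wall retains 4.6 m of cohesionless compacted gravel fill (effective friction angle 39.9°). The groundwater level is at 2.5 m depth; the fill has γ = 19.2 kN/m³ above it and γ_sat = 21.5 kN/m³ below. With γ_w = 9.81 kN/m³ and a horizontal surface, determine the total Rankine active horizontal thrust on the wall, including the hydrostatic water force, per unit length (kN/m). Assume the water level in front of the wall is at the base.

K_a = tan²(45° − φ/2) = 0.2184.
γ' = 21.5 − 9.81 = 11.69 kN/m³. Depth below WT = 2.1 m.
σ'_h at WT = K_a γ d_w = 10.48 kPa; at base = 10.48 + K_a γ' × 2.1 = 15.85 kPa.
P₁ (0–2.5 m) = ½×10.48×2.5 = 13.11. P₂ (2.5–4.6 m) = ½(10.48+15.85)×2.1 = 27.65.
P_w = ½ γ_w h₂² = 0.5×9.81×2.1² = 21.63. Total = 13.11+27.65+21.63 = 62.39 kN/m.

62.4 kN/m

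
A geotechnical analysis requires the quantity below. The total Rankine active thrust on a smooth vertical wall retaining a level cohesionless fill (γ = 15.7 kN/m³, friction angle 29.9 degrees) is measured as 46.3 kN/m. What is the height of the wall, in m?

K_a = 0.3347. P_a = ½ K_a γ H² ⇒ H = √(2P_a/(K_a γ)).
H = √(2×46.3/(0.3347×15.7)) = 4.198 m.

4.20 m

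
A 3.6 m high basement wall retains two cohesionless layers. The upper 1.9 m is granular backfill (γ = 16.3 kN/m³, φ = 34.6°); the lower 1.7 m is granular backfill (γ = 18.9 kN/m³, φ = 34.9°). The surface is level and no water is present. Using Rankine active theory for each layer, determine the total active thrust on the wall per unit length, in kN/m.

29.9 kN/m

K_a1 = tan²(45°−34.6°/2) = 0.2756; K_a2 = tan²(45°−34.9°/2) = 0.2721.
Layer 1: σ at base = K_a1 γ₁ h₁ = 8.536 kPa; P₁ = ½×8.536×1.9 = 8.110.
Layer 2: σ_v at top = γ₁h₁ = 30.97; σ_h top = K_a2×30.97 = 8.428; σ_h base = K_a2×(30.97+18.9×1.7) = 17.17.
P₂ = ½(8.428+17.17)×1.7 = 21.76. Total P_a = 8.110+21.76 = 29.87 kN/m.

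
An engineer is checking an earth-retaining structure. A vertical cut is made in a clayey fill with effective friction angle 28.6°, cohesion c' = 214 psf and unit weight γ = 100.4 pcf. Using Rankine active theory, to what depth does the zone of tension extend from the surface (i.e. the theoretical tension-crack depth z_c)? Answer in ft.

K_a = tan²(45° − 28.6°/2) = 0.3525; √K_a = 0.5938.
The active pressure is zero where K_a γ z = 2c√K_a, so z_c = 2c/(γ√K_a) = 2×214/(100.4×0.5938) = 7.180 ft.

7.18 ft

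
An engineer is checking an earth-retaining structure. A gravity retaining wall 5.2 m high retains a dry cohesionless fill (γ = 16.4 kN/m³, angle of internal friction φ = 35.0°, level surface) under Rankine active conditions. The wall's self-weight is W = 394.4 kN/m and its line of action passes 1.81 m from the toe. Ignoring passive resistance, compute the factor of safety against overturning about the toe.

6.85

K_a = tan²(45° − 35.0°/2) = 0.2710.
P_a = ½K_aγH² = 0.5×0.2710×16.4×5.2² = 60.09 kN/m, acting at H/3 = 1.733 m above the base.
Overturning moment M_o = P_a × H/3 = 60.09 × 1.733 = 104.1.
Resisting moment M_r = W × 1.81 = 394.4 × 1.81 = 713.9.
FS_overturning = M_r/M_o = 713.9/104.1 = 6.854.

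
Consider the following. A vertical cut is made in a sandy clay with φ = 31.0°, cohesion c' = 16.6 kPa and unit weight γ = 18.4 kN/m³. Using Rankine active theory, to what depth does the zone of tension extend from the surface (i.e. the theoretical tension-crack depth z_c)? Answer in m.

K_a = tan²(45° − 31.0°/2) = 0.3201; √K_a = 0.5658.
The active pressure is zero where K_a γ z = 2c√K_a, so z_c = 2c/(γ√K_a) = 2×16.6/(18.4×0.5658) = 3.189 m.

3.19 m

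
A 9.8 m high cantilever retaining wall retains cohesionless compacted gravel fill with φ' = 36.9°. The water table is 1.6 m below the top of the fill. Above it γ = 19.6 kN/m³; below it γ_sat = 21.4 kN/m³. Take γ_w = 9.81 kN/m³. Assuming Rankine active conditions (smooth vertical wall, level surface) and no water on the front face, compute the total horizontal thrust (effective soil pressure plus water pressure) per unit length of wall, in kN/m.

K_a = tan²(45° − φ/2) = 0.2497.
γ' = 21.4 − 9.81 = 11.59 kN/m³. Depth below WT = 8.2 m.
σ'_h at WT = K_a γ d_w = 7.830 kPa; at base = 7.830 + K_a γ' × 8.2 = 31.56 kPa.
P₁ (0–1.6 m) = ½×7.830×1.6 = 6.264. P₂ (1.6–9.8 m) = ½(7.830+31.56)×8.2 = 161.5.
P_w = ½ γ_w h₂² = 0.5×9.81×8.2² = 329.8. Total = 6.264+161.5+329.8 = 497.6 kN/m.

498 kN/m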